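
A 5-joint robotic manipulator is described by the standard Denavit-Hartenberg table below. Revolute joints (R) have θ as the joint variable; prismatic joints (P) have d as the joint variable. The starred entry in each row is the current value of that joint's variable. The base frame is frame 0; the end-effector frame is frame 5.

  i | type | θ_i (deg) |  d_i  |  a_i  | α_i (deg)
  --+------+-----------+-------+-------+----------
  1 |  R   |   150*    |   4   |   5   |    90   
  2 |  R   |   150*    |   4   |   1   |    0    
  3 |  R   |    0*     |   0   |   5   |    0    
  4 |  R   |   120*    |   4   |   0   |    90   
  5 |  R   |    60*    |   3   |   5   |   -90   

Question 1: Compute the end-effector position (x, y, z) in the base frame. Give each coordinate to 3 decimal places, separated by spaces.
after link 1: o_1 = (-4.3301, 2.5000, 4.0000)
after link 2: o_2 = (-1.5801, 5.5311, 4.5000)
after link 3: o_3 = (2.1699, 3.3660, 7.0000)
after link 4: o_4 = (4.1699, 6.8301, 7.0000)
after link 5: o_5 = (8.9330, 9.0801, 4.5000)

8.933 9.080 4.500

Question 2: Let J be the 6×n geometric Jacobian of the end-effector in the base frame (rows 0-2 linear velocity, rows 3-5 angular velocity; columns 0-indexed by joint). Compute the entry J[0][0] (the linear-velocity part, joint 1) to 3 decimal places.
-9.080

axis z_0 = ẑ; lever o_n−o_0 = (8.9330,9.0801,4.5000)
cross product → J_v[:, 0] = (-9.0801,8.9330,0.0000)
J_ω[:, 0] = z_0
entry J[0][0] = -9.0801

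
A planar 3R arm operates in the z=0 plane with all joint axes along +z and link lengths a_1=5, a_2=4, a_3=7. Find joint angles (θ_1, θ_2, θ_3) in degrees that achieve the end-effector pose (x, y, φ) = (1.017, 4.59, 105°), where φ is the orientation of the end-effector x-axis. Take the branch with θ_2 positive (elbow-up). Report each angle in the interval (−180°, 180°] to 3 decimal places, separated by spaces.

wrist centre = target − a_3·(cos φ, sin φ) = (2.8287, -2.1715)
cos θ_2 = (12.7171−5²−4²)/(2·5·4) = -0.7071; θ_2 = 134.9973° (elbow-up)
β = atan2(-2.1715,2.8287) = -37.5117°; ψ = atan2(2.8286,2.1717) = 52.4837°
θ_1 = β − ψ = -89.9954°
θ_3 = φ − θ_1 − θ_2 = 59.9981° (wrapped to (-180°,180°])

-89.995 134.997 59.998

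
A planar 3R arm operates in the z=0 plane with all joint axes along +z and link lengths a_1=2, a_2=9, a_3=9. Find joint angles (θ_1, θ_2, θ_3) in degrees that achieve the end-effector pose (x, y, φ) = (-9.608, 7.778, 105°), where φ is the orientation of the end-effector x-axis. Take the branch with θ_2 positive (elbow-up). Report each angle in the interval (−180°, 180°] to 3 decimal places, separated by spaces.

wrist centre = target − a_3·(cos φ, sin φ) = (-7.2786, -0.9153)
cos θ_2 = (53.8163−2²−9²)/(2·2·9) = -0.8662; θ_2 = 150.0217° (elbow-up)
β = atan2(-0.9153,-7.2786) = -172.8323°; ψ = atan2(4.4970,-5.7959) = 142.1922°
θ_1 = β − ψ = -315.0246°
θ_3 = φ − θ_1 − θ_2 = -89.9972° (wrapped to (-180°,180°])

44.975 150.022 -89.997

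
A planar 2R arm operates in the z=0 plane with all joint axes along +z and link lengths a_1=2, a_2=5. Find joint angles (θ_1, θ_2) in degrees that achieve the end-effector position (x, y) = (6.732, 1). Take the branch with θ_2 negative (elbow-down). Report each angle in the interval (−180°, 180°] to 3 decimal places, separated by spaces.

cos θ_2 = (46.3198−2²−5²)/(2·2·5) = 0.8660; θ_2 = -30.0039° (elbow-down)
β = atan2(1.0000,6.7320) = 8.4492°; ψ = atan2(-2.5003,6.3300) = -21.5537°
θ_1 = β − ψ = 30.0029°

30.003 -30.004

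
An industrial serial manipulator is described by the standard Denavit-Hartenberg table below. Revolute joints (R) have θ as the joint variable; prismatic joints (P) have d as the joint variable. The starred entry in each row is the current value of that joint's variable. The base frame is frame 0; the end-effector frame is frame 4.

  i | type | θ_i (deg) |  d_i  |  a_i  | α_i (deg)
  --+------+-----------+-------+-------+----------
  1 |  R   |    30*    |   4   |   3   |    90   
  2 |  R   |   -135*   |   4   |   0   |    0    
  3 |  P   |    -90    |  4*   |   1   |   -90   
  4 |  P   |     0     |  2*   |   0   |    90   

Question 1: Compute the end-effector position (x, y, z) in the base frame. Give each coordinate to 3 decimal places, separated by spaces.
4.761 -6.489 3.293

after link 1: o_1 = (2.5981, 1.5000, 4.0000)
after link 2: o_2 = (4.5981, -1.9641, 4.0000)
after link 3: o_3 = (5.9857, -5.7818, 4.7071)
after link 4: o_4 = (4.7610, -6.4889, 3.2929)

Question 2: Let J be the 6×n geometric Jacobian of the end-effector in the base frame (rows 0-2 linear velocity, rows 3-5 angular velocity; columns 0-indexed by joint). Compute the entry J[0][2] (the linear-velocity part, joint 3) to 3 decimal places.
prismatic axis z_2 = (0.5000,-0.8660,0.0000)
J_v[:, 2] = z_2; J_ω[:, 2] = (0,0,0)
entry J[0][2] = 0.5000

0.500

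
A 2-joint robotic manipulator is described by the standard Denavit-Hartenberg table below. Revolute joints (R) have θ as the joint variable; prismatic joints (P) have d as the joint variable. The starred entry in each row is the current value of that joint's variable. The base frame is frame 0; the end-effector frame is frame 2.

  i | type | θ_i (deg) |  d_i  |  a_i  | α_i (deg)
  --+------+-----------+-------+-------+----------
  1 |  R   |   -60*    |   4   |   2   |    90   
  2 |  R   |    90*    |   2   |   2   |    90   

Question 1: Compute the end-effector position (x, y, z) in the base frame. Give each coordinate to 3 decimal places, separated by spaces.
after link 1: o_1 = (1.0000, -1.7321, 4.0000)
after link 2: o_2 = (-0.7321, -2.7321, 6.0000)

-0.732 -2.732 6.000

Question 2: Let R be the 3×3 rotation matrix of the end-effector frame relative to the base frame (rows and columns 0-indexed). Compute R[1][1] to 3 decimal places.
-0.500

End-effector y-axis (col 1 of R) = (-0.8660,-0.5000,0.0000)
R[1][1] = -0.5000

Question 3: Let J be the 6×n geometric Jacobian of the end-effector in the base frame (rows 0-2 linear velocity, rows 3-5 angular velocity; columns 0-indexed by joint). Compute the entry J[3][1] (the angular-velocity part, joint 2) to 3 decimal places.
axis z_1 = (-0.8660,-0.5000,0.0000); lever o_n−o_1 = (-1.7321,-1.0000,2.0000)
cross product → J_v[:, 1] = (-1.0000,1.7321,0.0000)
J_ω[:, 1] = z_1
entry J[3][1] = -0.8660

-0.866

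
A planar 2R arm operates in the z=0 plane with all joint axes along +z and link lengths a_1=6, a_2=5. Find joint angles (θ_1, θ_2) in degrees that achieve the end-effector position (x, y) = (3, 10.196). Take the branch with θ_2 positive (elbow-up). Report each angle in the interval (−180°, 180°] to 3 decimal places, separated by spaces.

cos θ_2 = (112.9584−6²−5²)/(2·6·5) = 0.8660; θ_2 = 30.0059° (elbow-up)
β = atan2(10.1960,3.0000) = 73.6044°; ψ = atan2(2.5004,10.3299) = 13.6073°
θ_1 = β − ψ = 59.9971°

59.997 30.006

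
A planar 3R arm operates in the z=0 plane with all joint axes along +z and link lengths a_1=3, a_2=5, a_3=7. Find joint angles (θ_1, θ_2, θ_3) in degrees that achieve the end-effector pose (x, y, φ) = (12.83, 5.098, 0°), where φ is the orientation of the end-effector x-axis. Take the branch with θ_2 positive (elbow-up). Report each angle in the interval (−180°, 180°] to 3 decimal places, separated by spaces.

wrist centre = target − a_3·(cos φ, sin φ) = (5.8300, 5.0980)
cos θ_2 = (59.9785−3²−5²)/(2·3·5) = 0.8660; θ_2 = 30.0086° (elbow-up)
β = atan2(5.0980,5.8300) = 41.1678°; ψ = atan2(2.5007,7.3298) = 18.8378°
θ_1 = β − ψ = 22.3300°
θ_3 = φ − θ_1 − θ_2 = -52.3386° (wrapped to (-180°,180°])

22.330 30.009 -52.339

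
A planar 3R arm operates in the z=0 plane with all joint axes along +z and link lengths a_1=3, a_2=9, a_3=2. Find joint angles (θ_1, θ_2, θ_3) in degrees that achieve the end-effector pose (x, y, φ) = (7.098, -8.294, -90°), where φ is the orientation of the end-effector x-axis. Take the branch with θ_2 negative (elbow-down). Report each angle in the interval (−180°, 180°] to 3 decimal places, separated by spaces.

wrist centre = target − a_3·(cos φ, sin φ) = (7.0980, -6.2940)
cos θ_2 = (89.9960−3²−9²)/(2·3·9) = -0.0001; θ_2 = -90.0042° (elbow-down)
β = atan2(-6.2940,7.0980) = -41.5643°; ψ = atan2(-9.0000,2.9993) = -71.5688°
θ_1 = β − ψ = 30.0045°
θ_3 = φ − θ_1 − θ_2 = -30.0003° (wrapped to (-180°,180°])

30.005 -90.004 -30.000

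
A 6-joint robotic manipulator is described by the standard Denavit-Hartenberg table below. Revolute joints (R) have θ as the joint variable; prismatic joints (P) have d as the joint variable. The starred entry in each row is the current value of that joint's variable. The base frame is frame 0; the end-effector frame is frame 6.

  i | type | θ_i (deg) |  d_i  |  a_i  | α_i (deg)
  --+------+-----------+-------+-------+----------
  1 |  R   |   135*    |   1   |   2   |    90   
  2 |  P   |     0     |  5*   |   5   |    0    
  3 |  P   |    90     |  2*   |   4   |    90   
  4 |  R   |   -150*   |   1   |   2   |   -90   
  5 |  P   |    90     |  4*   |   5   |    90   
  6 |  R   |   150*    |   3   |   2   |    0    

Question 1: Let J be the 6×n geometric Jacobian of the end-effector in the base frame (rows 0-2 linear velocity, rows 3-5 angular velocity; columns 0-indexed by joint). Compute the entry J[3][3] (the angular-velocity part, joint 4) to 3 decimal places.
axis z_3 = (-0.7071,0.7071,-0.0000); lever o_n−o_3 = (-3.2259,-6.4333,-1.8301)
cross product → J_v[:, 3] = (-1.2941,-1.2941,6.8301)
J_ω[:, 3] = z_3
entry J[3][3] = -0.7071

-0.707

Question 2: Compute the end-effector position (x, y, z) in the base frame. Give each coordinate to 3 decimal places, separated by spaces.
after link 1: o_1 = (-1.4142, 1.4142, 1.0000)
after link 2: o_2 = (-1.4142, 8.4853, 1.0000)
after link 3: o_3 = (0.0000, 9.8995, 5.0000)
after link 4: o_4 = (-1.4142, 9.8995, 3.2679)
after link 5: o_5 = (-0.3282, 3.9145, 5.2679)
after link 6: o_6 = (-3.2259, 3.4662, 3.1699)

-3.226 3.466 3.170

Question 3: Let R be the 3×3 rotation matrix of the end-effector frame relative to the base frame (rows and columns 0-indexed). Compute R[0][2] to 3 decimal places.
-0.354

End-effector z-axis (col 2 of R) = (-0.3536,-0.3536,-0.8660)
R[0][2] = -0.3536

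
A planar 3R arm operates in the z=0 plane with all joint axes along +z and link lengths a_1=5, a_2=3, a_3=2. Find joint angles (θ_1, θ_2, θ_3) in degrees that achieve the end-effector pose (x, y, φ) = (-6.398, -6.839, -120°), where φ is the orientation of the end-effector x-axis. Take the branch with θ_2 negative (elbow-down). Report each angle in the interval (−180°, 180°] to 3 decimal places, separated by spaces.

wrist centre = target − a_3·(cos φ, sin φ) = (-5.3980, -5.1069)
cos θ_2 = (55.2193−5²−3²)/(2·5·3) = 0.7073; θ_2 = -44.9834° (elbow-down)
β = atan2(-5.1069,-5.3980) = -136.5870°; ψ = atan2(-2.1207,7.1219) = -16.5820°
θ_1 = β − ψ = -120.0050°
θ_3 = φ − θ_1 − θ_2 = 44.9885° (wrapped to (-180°,180°])

-120.005 -44.983 44.988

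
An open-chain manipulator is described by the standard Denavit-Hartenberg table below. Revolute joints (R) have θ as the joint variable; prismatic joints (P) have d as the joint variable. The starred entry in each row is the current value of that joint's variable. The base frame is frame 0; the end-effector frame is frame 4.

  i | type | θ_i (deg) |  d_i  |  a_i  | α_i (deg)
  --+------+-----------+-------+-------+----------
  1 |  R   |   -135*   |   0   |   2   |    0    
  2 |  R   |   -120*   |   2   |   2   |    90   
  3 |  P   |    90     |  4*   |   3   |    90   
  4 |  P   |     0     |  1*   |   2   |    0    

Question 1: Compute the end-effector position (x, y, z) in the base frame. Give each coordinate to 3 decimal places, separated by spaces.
after link 1: o_1 = (-1.4142, -1.4142, 0.0000)
after link 2: o_2 = (-1.9319, 0.5176, 2.0000)
after link 3: o_3 = (1.9319, 1.5529, 5.0000)
after link 4: o_4 = (1.6730, 2.5188, 7.0000)

1.673 2.519 7.000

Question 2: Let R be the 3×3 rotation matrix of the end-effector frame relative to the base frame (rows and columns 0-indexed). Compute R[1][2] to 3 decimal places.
0.966

End-effector z-axis (col 2 of R) = (-0.2588,0.9659,-0.0000)
R[1][2] = 0.9659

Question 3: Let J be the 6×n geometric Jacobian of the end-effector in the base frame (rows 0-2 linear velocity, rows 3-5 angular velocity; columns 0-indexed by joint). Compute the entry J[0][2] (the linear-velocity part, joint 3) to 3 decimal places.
prismatic axis z_2 = (0.9659,0.2588,0.0000)
J_v[:, 2] = z_2; J_ω[:, 2] = (0,0,0)
entry J[0][2] = 0.9659

0.966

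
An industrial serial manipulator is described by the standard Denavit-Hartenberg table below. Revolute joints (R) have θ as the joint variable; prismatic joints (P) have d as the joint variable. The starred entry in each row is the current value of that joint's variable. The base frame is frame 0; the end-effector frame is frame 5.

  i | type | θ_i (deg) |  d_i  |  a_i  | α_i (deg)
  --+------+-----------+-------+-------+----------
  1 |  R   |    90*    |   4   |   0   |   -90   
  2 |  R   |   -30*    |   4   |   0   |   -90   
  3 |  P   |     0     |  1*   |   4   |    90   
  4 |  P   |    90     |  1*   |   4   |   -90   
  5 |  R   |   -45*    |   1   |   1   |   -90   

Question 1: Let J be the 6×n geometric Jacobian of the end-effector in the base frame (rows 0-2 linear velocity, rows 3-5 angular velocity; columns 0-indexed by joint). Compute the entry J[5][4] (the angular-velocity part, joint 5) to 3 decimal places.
axis z_4 = (-0.0000,-0.8660,-0.5000); lever o_n−o_4 = (-0.7071,-0.5125,-1.1124)
cross product → J_v[:, 4] = (0.7071,0.3536,-0.6124)
J_ω[:, 4] = z_4
entry J[5][4] = -0.5000

-0.500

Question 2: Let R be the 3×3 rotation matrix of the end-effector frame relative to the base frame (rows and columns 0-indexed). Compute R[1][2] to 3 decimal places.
0.354

End-effector z-axis (col 2 of R) = (0.7071,0.3536,-0.6124)
R[1][2] = 0.3536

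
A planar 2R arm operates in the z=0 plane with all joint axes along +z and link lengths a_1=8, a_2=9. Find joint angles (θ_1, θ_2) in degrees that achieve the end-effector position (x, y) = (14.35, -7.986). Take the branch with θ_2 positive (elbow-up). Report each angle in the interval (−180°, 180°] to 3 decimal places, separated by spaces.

cos θ_2 = (269.6987−8²−9²)/(2·8·9) = 0.8660; θ_2 = 30.0071° (elbow-up)
β = atan2(-7.9860,14.3500) = -29.0966°; ψ = atan2(4.5010,15.7937) = 15.9068°
θ_1 = β − ψ = -45.0034°

-45.003 30.007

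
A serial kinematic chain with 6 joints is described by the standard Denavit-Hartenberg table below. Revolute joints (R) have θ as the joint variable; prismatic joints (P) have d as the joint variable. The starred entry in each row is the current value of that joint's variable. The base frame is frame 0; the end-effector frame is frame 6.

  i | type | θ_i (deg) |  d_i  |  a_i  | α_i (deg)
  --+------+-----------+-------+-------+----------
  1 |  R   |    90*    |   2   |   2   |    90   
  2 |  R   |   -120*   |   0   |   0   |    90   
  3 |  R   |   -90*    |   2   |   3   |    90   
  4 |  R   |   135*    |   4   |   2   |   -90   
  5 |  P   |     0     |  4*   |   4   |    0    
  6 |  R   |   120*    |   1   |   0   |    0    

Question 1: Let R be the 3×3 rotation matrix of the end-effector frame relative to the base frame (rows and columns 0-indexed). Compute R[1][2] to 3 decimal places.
0.612

End-effector z-axis (col 2 of R) = (0.7071,0.6124,-0.3536)
R[1][2] = 0.6124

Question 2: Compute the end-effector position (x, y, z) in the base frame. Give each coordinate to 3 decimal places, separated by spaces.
after link 1: o_1 = (0.0000, 2.0000, 2.0000)
after link 2: o_2 = (0.0000, 2.0000, 2.0000)
after link 3: o_3 = (-3.0000, 0.2679, 3.0000)
after link 4: o_4 = (-1.5858, 1.0432, 7.1712)
after link 5: o_5 = (4.0711, 1.0432, 7.1712)
after link 6: o_6 = (4.7782, 1.6556, 6.8177)

4.778 1.656 6.818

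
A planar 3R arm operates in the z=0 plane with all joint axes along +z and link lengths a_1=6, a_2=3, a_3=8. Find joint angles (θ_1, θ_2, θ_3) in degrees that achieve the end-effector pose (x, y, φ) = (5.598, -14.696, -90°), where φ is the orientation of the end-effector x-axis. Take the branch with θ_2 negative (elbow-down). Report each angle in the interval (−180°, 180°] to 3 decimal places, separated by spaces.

wrist centre = target − a_3·(cos φ, sin φ) = (5.5980, -6.6960)
cos θ_2 = (76.1740−6²−3²)/(2·6·3) = 0.8659; θ_2 = -30.0092° (elbow-down)
β = atan2(-6.6960,5.5980) = -50.1037°; ψ = atan2(-1.5004,8.5978) = -9.8991°
θ_1 = β − ψ = -40.2046°
θ_3 = φ − θ_1 − θ_2 = -19.7862° (wrapped to (-180°,180°])

-40.205 -30.009 -19.786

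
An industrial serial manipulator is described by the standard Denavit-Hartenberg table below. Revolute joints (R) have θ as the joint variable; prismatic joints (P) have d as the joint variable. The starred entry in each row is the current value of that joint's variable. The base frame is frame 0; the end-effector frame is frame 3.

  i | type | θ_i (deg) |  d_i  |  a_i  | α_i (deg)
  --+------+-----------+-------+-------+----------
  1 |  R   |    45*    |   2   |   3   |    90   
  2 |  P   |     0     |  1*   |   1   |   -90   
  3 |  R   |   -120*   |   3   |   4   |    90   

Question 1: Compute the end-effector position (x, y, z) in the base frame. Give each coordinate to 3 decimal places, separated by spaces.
4.571 -1.742 5.000

after link 1: o_1 = (2.1213, 2.1213, 2.0000)
after link 2: o_2 = (3.5355, 2.1213, 2.0000)
after link 3: o_3 = (4.5708, -1.7424, 5.0000)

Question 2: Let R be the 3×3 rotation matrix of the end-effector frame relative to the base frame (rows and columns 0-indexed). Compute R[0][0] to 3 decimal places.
0.259

End-effector x-axis (col 0 of R) = (0.2588,-0.9659,0.0000)
R[0][0] = 0.2588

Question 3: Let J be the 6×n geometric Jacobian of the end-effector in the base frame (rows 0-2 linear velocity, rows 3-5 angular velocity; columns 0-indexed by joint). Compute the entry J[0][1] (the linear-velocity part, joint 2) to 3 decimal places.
prismatic axis z_1 = (0.7071,-0.7071,0.0000)
J_v[:, 1] = z_1; J_ω[:, 1] = (0,0,0)
entry J[0][1] = 0.7071

0.707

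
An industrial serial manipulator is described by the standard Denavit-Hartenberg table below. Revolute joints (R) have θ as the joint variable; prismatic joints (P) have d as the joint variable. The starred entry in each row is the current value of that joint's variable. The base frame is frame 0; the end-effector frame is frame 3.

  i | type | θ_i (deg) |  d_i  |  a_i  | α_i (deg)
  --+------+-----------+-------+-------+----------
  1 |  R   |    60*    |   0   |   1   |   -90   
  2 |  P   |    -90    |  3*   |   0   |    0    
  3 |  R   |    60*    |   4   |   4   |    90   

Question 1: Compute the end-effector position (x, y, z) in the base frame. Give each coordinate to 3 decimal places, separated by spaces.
-3.830 7.366 2.000

after link 1: o_1 = (0.5000, 0.8660, 0.0000)
after link 2: o_2 = (-2.0981, 2.3660, 0.0000)
after link 3: o_3 = (-3.8301, 7.3660, 2.0000)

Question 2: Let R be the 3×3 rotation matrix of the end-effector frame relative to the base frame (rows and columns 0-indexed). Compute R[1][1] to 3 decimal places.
End-effector y-axis (col 1 of R) = (-0.8660,0.5000,0.0000)
R[1][1] = 0.5000

0.500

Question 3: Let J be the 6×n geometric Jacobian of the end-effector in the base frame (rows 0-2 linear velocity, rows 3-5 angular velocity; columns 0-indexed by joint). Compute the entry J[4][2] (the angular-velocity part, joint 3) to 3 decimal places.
0.500

axis z_2 = (-0.8660,0.5000,0.0000); lever o_n−o_2 = (-1.7321,5.0000,2.0000)
cross product → J_v[:, 2] = (1.0000,1.7321,-3.4641)
J_ω[:, 2] = z_2
entry J[4][2] = 0.5000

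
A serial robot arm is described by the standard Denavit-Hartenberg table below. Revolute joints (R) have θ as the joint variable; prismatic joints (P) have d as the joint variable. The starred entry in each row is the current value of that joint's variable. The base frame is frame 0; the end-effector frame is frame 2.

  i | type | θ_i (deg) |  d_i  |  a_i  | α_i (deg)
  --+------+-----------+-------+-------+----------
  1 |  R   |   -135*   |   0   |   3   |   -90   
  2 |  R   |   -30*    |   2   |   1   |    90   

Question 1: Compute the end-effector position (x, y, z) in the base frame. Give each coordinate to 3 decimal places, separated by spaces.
-1.319 -4.148 0.500

after link 1: o_1 = (-2.1213, -2.1213, 0.0000)
after link 2: o_2 = (-1.3195, -4.1479, 0.5000)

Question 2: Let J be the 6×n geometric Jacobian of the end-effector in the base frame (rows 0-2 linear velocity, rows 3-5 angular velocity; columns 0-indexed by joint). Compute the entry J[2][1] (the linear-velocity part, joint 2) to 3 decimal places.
-0.866

axis z_1 = (0.7071,-0.7071,0.0000); lever o_n−o_1 = (0.8018,-2.0266,0.5000)
cross product → J_v[:, 1] = (-0.3536,-0.3536,-0.8660)
J_ω[:, 1] = z_1
entry J[2][1] = -0.8660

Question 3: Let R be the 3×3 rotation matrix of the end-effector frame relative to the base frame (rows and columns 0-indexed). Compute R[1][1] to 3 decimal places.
-0.707

End-effector y-axis (col 1 of R) = (0.7071,-0.7071,0.0000)
R[1][1] = -0.7071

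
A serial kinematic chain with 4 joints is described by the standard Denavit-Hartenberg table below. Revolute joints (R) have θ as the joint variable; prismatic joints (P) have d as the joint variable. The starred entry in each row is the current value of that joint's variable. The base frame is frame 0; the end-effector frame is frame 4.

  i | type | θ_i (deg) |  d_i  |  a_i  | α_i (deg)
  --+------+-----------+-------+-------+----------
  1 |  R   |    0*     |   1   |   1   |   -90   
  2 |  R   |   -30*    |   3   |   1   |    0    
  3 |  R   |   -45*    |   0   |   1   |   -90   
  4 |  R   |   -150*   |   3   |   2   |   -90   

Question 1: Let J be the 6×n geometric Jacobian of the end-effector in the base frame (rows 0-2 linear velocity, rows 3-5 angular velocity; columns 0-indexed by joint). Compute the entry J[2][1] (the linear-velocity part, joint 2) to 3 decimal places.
axis z_1 = (0.0000,1.0000,0.0000); lever o_n−o_1 = (3.5743,4.0000,-0.9836)
cross product → J_v[:, 1] = (-0.9836,0.0000,-3.5743)
J_ω[:, 1] = z_1
entry J[2][1] = -3.5743

-3.574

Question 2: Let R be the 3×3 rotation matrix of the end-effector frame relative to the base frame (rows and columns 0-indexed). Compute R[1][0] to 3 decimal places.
0.500

End-effector x-axis (col 0 of R) = (-0.2241,0.5000,-0.8365)
R[1][0] = 0.5000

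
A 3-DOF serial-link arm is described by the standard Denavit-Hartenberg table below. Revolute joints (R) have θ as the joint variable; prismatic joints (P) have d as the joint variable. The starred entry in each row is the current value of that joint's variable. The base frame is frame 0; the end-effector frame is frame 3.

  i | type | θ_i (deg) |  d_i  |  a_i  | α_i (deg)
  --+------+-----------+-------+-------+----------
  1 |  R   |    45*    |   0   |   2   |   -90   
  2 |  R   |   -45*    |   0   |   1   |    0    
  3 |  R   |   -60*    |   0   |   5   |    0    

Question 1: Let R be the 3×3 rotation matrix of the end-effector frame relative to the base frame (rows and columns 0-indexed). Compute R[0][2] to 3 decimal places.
End-effector z-axis (col 2 of R) = (-0.7071,0.7071,0.0000)
R[0][2] = -0.7071

-0.707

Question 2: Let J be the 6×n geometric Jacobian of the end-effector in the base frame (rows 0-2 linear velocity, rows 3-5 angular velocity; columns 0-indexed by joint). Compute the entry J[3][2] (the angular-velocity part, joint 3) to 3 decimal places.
axis z_2 = (-0.7071,0.7071,0.0000); lever o_n−o_2 = (-0.9151,-0.9151,4.8296)
cross product → J_v[:, 2] = (3.4151,3.4151,1.2941)
J_ω[:, 2] = z_2
entry J[3][2] = -0.7071

-0.707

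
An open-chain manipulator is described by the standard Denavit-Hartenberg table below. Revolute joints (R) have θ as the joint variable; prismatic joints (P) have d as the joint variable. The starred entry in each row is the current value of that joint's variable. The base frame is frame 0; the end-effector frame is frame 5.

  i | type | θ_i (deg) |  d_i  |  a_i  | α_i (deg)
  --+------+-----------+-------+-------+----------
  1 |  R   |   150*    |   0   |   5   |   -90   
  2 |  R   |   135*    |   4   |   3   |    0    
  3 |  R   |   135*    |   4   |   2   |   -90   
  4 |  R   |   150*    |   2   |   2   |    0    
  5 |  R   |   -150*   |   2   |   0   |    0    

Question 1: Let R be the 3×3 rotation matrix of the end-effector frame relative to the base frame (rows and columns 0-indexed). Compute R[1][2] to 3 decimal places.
0.500

End-effector z-axis (col 2 of R) = (-0.8660,0.5000,0.0000)
R[1][2] = 0.5000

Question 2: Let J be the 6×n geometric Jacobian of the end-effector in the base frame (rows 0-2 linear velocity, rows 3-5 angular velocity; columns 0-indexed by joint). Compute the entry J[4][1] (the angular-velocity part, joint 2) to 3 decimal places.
axis z_1 = (-0.5000,-0.8660,0.0000); lever o_n−o_1 = (-5.1270,-5.1228,-1.8534)
cross product → J_v[:, 1] = (1.6051,-0.9267,-1.8787)
J_ω[:, 1] = z_1
entry J[4][1] = -0.8660

-0.866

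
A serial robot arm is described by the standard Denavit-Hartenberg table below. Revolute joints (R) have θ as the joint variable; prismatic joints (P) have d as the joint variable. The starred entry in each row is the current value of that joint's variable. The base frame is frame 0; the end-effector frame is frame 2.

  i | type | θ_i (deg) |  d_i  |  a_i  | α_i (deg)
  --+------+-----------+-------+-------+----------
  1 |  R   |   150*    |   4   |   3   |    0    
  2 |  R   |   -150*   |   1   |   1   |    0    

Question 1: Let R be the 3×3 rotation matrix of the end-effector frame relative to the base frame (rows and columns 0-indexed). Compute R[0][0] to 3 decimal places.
1.000

End-effector x-axis (col 0 of R) = (1.0000,0.0000,0.0000)
R[0][0] = 1.0000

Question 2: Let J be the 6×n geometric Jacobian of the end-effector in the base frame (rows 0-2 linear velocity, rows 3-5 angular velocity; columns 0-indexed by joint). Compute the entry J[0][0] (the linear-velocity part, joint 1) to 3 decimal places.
-1.500

axis z_0 = ẑ; lever o_n−o_0 = (-1.5981,1.5000,5.0000)
cross product → J_v[:, 0] = (-1.5000,-1.5981,0.0000)
J_ω[:, 0] = z_0
entry J[0][0] = -1.5000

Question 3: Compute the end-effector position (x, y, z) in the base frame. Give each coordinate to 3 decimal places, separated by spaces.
after link 1: o_1 = (-2.5981, 1.5000, 4.0000)
after link 2: o_2 = (-1.5981, 1.5000, 5.0000)

-1.598 1.500 5.000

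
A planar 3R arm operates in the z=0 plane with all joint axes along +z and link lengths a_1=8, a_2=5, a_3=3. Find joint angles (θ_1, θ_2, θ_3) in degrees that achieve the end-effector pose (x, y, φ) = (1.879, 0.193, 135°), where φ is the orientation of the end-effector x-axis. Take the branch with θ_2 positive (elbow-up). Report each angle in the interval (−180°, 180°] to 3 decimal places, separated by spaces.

-60.002 149.996 45.006

wrist centre = target − a_3·(cos φ, sin φ) = (4.0003, -1.9283)
cos θ_2 = (19.7210−8²−5²)/(2·8·5) = -0.8660; θ_2 = 149.9957° (elbow-up)
β = atan2(-1.9283,4.0003) = -25.7360°; ψ = atan2(2.5003,3.6701) = 34.2657°
θ_1 = β − ψ = -60.0017°
θ_3 = φ − θ_1 − θ_2 = 45.0060° (wrapped to (-180°,180°])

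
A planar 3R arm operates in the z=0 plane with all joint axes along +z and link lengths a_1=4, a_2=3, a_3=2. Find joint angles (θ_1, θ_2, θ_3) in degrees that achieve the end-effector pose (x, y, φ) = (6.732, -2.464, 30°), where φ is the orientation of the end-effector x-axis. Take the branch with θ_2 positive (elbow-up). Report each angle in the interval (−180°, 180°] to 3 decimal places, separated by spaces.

wrist centre = target − a_3·(cos φ, sin φ) = (4.9999, -3.4640)
cos θ_2 = (36.9988−4²−3²)/(2·4·3) = 0.4999; θ_2 = 60.0033° (elbow-up)
β = atan2(-3.4640,4.9999) = -34.7145°; ψ = atan2(2.5982,5.4998) = 25.2864°
θ_1 = β − ψ = -60.0008°
θ_3 = φ − θ_1 − θ_2 = 29.9975° (wrapped to (-180°,180°])

-60.001 60.003 29.997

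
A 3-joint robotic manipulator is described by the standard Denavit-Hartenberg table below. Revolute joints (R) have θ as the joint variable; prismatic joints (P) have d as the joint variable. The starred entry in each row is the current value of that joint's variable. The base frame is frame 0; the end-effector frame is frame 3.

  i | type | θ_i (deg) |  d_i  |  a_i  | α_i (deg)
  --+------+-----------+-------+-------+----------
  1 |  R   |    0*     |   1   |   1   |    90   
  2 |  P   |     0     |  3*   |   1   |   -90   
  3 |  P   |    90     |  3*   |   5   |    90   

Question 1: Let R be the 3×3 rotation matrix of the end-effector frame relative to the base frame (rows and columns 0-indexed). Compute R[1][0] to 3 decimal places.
1.000

End-effector x-axis (col 0 of R) = (0.0000,1.0000,0.0000)
R[1][0] = 1.0000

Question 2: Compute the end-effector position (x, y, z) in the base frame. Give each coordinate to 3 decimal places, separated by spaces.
after link 1: o_1 = (1.0000, 0.0000, 1.0000)
after link 2: o_2 = (2.0000, -3.0000, 1.0000)
after link 3: o_3 = (2.0000, 2.0000, 4.0000)

2.000 2.000 4.000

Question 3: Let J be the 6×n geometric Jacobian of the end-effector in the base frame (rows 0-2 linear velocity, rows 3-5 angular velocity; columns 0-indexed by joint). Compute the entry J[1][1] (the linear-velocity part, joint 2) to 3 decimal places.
-1.000

prismatic axis z_1 = (0.0000,-1.0000,0.0000)
J_v[:, 1] = z_1; J_ω[:, 1] = (0,0,0)
entry J[1][1] = -1.0000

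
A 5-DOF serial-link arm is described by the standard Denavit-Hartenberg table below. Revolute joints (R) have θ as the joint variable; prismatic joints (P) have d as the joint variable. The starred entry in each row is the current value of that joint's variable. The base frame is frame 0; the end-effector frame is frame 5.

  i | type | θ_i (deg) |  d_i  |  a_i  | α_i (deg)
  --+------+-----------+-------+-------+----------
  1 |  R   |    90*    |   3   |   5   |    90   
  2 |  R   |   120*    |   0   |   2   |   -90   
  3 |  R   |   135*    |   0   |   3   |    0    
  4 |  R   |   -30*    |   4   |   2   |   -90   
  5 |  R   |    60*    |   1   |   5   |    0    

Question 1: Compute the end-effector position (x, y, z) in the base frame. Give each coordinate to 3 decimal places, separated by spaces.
after link 1: o_1 = (0.0000, 5.0000, 3.0000)
after link 2: o_2 = (0.0000, 4.0000, 4.7321)
after link 3: o_3 = (-2.1213, 5.0607, 2.8949)
after link 4: o_4 = (-4.0532, 1.8554, 0.4466)
after link 5: o_5 = (-6.2092, 6.4119, 1.2148)

-6.209 6.412 1.215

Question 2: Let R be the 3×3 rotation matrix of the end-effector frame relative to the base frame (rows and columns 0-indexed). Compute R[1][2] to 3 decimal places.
0.483

End-effector z-axis (col 2 of R) = (0.2588,0.4830,-0.8365)
R[1][2] = 0.4830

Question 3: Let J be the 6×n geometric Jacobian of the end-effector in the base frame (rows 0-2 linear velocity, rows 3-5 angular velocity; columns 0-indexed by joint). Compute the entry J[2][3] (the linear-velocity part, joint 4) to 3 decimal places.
axis z_3 = (0.0000,-0.8660,-0.5000); lever o_n−o_3 = (-4.0878,1.3512,-1.6801)
cross product → J_v[:, 3] = (2.1306,2.0439,-3.5402)
J_ω[:, 3] = z_3
entry J[2][3] = -3.5402

-3.540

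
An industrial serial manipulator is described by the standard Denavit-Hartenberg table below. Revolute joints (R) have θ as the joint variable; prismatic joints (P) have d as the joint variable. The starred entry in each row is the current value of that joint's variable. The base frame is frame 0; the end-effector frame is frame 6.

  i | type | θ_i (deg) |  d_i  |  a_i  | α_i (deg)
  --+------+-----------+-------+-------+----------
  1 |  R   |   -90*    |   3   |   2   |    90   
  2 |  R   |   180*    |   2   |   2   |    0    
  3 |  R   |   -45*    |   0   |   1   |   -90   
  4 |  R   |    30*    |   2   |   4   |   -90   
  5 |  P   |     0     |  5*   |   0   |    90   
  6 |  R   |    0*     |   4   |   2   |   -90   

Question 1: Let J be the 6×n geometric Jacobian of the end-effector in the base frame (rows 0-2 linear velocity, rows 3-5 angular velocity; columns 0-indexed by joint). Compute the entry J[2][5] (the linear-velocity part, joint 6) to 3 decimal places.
-0.707

axis z_5 = (-0.0000,0.7071,-0.7071); lever o_n−o_5 = (1.0000,4.0532,-1.6037)
cross product → J_v[:, 5] = (1.7321,-0.7071,-0.7071)
J_ω[:, 5] = z_5
entry J[2][5] = -0.7071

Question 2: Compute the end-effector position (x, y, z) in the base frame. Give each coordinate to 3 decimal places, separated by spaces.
after link 1: o_1 = (0.0000, -2.0000, 3.0000)
after link 2: o_2 = (-2.0000, -0.0000, 3.0000)
after link 3: o_3 = (-2.0000, 0.7071, 3.7071)
after link 4: o_4 = (-0.0000, 4.5708, 4.7424)
after link 5: o_5 = (4.3301, 2.8030, 2.9746)
after link 6: o_6 = (5.3301, 6.8562, 1.3709)

5.330 6.856 1.371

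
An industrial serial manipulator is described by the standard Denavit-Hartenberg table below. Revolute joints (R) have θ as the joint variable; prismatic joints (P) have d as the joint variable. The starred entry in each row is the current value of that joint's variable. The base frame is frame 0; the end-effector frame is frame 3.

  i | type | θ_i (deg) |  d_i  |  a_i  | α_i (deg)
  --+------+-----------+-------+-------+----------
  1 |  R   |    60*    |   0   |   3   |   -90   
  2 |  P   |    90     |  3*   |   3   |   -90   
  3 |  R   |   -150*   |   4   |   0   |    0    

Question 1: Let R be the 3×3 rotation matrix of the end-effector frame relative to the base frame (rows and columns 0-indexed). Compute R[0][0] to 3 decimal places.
End-effector x-axis (col 0 of R) = (-0.4330,0.2500,0.8660)
R[0][0] = -0.4330

-0.433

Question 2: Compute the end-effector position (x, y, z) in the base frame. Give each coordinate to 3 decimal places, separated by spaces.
after link 1: o_1 = (1.5000, 2.5981, 0.0000)
after link 2: o_2 = (-1.0981, 4.0981, -3.0000)
after link 3: o_3 = (-3.0981, 0.6340, -3.0000)

-3.098 0.634 -3.000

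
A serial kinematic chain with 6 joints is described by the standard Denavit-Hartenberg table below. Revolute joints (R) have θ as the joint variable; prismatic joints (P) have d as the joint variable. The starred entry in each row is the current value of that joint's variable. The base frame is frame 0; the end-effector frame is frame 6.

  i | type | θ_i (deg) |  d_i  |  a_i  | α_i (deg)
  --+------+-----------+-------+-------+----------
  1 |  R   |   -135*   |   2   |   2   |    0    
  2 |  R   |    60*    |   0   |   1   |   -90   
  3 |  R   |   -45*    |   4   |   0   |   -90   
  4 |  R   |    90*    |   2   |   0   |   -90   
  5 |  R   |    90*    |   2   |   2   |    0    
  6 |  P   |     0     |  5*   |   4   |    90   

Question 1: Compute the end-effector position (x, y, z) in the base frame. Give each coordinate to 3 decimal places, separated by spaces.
after link 1: o_1 = (-1.4142, -1.4142, 2.0000)
after link 2: o_2 = (-1.1554, -2.3801, 2.0000)
after link 3: o_3 = (2.7083, -1.3449, 2.0000)
after link 4: o_4 = (3.0743, -2.7109, 0.5858)
after link 5: o_5 = (2.3423, 0.0212, 0.5858)
after link 6: o_6 = (0.6952, 6.1683, -0.1213)

0.695 6.168 -0.121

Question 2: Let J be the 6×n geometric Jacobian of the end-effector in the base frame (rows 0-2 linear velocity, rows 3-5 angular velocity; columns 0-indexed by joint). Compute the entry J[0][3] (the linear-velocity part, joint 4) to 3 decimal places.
axis z_3 = (0.1830,-0.6830,-0.7071); lever o_n−o_3 = (-2.0131,7.5131,-2.1213)
cross product → J_v[:, 3] = (6.7615,1.8117,0.0000)
J_ω[:, 3] = z_3
entry J[0][3] = 6.7615

6.761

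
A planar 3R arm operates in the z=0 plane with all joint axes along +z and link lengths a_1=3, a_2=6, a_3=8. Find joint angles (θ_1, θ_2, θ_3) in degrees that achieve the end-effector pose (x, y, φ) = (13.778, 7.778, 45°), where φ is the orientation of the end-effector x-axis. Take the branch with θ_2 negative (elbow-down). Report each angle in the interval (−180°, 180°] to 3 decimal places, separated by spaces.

45.005 -45.008 45.003

wrist centre = target − a_3·(cos φ, sin φ) = (8.1211, 2.1211)
cos θ_2 = (70.4523−3²−6²)/(2·3·6) = 0.7070; θ_2 = -45.0080° (elbow-down)
β = atan2(2.1211,8.1211) = 14.6380°; ψ = atan2(-4.2432,7.2420) = -30.3668°
θ_1 = β − ψ = 45.0047°
θ_3 = φ − θ_1 − θ_2 = 45.0033° (wrapped to (-180°,180°])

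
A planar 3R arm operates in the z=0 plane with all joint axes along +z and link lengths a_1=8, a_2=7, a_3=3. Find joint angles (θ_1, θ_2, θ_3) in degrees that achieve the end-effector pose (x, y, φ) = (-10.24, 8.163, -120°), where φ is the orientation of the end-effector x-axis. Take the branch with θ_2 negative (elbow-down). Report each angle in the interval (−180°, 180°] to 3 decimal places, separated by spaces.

wrist centre = target − a_3·(cos φ, sin φ) = (-8.7400, 10.7611)
cos θ_2 = (192.1884−8²−7²)/(2·8·7) = 0.7070; θ_2 = -45.0055° (elbow-down)
β = atan2(10.7611,-8.7400) = 129.0830°; ψ = atan2(-4.9502,12.9493) = -20.9208°
θ_1 = β − ψ = 150.0038°
θ_3 = φ − θ_1 − θ_2 = 135.0017° (wrapped to (-180°,180°])

150.004 -45.005 135.002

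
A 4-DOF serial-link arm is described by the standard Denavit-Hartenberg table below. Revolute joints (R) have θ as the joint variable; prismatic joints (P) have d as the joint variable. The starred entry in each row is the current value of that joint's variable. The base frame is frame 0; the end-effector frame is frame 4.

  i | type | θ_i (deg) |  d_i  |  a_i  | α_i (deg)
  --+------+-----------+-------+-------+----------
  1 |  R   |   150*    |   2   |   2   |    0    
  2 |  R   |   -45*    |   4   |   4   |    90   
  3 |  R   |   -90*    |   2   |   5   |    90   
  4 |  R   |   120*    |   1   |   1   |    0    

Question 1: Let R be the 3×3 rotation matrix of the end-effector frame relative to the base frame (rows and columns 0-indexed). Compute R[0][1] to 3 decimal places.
-0.483

End-effector y-axis (col 1 of R) = (-0.4830,-0.1294,0.8660)
R[0][1] = -0.4830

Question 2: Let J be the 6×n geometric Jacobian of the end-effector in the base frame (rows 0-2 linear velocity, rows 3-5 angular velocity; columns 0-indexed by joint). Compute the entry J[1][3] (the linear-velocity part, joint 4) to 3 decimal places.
axis z_3 = (0.2588,-0.9659,-0.0000); lever o_n−o_3 = (1.0953,-0.7418,0.5000)
cross product → J_v[:, 3] = (-0.4830,-0.1294,0.8660)
J_ω[:, 3] = z_3
entry J[1][3] = -0.1294

-0.129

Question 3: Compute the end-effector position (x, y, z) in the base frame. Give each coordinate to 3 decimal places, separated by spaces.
0.260 4.640 1.500

after link 1: o_1 = (-1.7321, 1.0000, 2.0000)
after link 2: o_2 = (-2.7673, 4.8637, 6.0000)
after link 3: o_3 = (-0.8355, 5.3813, 1.0000)
after link 4: o_4 = (0.2599, 4.6396, 1.5000)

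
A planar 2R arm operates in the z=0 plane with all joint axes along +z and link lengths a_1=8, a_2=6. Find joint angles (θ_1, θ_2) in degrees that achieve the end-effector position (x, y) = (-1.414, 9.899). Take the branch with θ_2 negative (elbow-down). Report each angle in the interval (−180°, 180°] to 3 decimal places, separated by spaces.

cos θ_2 = (99.9896−8²−6²)/(2·8·6) = -0.0001; θ_2 = -90.0062° (elbow-down)
β = atan2(9.8990,-1.4140) = 98.1293°; ψ = atan2(-6.0000,7.9993) = -36.8721°
θ_1 = β − ψ = 135.0014°

135.001 -90.006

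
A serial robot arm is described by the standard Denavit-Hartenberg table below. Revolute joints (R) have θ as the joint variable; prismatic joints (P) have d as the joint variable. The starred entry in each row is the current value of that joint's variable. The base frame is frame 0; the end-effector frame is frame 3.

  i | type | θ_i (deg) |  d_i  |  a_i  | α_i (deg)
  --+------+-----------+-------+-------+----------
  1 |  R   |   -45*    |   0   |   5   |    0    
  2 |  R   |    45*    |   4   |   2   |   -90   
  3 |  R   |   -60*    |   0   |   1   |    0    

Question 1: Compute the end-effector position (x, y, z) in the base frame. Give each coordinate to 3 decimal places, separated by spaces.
6.036 -3.536 4.866

after link 1: o_1 = (3.5355, -3.5355, 0.0000)
after link 2: o_2 = (5.5355, -3.5355, 4.0000)
after link 3: o_3 = (6.0355, -3.5355, 4.8660)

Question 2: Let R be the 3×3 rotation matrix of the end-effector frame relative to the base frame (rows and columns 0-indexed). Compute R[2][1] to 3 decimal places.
-0.500

End-effector y-axis (col 1 of R) = (0.8660,0.0000,-0.5000)
R[2][1] = -0.5000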